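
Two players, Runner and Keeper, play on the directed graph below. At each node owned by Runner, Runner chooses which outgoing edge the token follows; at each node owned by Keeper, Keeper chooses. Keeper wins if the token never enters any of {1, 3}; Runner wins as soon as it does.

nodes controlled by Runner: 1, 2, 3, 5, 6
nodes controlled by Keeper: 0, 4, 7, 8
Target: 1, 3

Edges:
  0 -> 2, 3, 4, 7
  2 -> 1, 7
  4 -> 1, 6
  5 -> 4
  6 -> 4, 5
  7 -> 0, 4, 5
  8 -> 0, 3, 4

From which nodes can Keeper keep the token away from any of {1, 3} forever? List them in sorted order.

0, 4, 5, 6, 7, 8

A0 = {1, 3}
A1: add {2} — 2 (Runner) has 2→1.
A2 = A1; e.g. 0 (Keeper) can still go to 4. Fixed point.
Runner's attractor = {1, 2, 3}; Keeper avoids the target exactly from the complement.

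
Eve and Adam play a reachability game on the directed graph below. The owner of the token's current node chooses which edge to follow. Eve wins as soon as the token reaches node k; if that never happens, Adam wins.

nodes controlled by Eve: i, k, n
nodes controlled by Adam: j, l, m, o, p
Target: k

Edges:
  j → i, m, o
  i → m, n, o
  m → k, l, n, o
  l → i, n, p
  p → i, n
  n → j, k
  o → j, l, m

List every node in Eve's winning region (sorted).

i, k, l, n, p

A0 = {k}
A1: add {n} — n (Eve) has n→k.
A2: add {i} — i (Eve) has i→n.
A3: add {p} — p (Adam): all of {i, n} already in.
A4: add {l} — l (Adam): all of {i, n, p} already in.
A5 = A4; e.g. j (Adam) can still go to m. Fixed point.
Eve's winning region = {i, k, l, n, p}.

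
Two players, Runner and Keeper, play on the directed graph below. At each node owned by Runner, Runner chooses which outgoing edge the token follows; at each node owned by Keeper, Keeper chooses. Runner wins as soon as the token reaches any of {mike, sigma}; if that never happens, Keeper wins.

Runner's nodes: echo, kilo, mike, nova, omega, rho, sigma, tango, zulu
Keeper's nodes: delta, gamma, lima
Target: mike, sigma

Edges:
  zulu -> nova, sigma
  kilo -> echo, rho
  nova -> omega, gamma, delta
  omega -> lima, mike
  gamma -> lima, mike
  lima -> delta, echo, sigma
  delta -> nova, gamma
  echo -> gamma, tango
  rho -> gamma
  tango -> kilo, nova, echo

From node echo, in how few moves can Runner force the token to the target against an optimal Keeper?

4

A0 = {mike, sigma}
A1: add {omega, zulu} — zulu (Runner) has zulu→sigma; omega (Runner) has omega→mike.
A2: add {nova} — nova (Runner) has nova→omega.
A3: add {tango} — tango (Runner) has tango→nova.
A4: add {echo} — echo (Runner) has echo→tango.
echo enters the attractor at level 4, so Runner can force the target in 4 moves from there.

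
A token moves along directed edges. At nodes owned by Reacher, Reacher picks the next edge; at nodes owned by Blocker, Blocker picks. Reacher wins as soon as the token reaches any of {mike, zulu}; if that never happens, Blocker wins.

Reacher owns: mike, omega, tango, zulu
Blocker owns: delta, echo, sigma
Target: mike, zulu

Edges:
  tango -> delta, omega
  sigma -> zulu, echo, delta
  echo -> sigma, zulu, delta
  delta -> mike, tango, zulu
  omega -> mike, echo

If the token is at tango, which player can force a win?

Reacher

A0 = {mike, zulu}
A1: add {omega} — omega (Reacher) has omega→mike.
A2: add {tango} — tango (Reacher) has tango→omega.
tango ∈ A2, so Reacher can force the target.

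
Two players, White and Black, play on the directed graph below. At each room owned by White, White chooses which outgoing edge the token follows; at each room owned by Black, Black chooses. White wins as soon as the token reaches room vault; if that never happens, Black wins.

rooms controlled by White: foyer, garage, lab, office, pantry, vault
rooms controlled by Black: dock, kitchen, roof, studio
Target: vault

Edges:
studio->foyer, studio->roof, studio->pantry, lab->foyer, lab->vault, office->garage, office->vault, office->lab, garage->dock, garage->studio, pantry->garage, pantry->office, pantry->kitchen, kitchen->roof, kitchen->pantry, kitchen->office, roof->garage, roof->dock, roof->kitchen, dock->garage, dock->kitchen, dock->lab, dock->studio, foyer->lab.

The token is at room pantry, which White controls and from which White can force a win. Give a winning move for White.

A0 = {vault}
A1: add {lab, office} — office (White) has office→vault; lab (White) has lab→vault.
A2: add {foyer, pantry} — foyer (White) has foyer→lab; pantry (White) has pantry→office.
A3 = A2; e.g. roof (Black) can still go to garage. Fixed point.
From pantry, successor office is in the attractor (rank 1); the other successors garage, kitchen are not.

office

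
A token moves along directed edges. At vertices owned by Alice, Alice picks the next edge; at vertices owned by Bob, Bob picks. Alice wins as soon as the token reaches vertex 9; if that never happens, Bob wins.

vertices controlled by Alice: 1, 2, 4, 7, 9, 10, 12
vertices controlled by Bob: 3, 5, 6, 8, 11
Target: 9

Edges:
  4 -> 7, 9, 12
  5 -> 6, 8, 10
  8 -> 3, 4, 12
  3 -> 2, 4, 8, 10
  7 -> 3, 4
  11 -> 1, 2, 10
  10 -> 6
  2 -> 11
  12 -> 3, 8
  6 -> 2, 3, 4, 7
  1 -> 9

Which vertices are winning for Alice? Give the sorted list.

A0 = {9}
A1: add {1, 4} — 1 (Alice) has 1→9; 4 (Alice) has 4→9.
A2: add {7} — 7 (Alice) has 7→4.
A3 = A2; e.g. 2 (Alice) has no edge into A2. Fixed point.
Alice's winning region = {1, 4, 7, 9}.

1, 4, 7, 9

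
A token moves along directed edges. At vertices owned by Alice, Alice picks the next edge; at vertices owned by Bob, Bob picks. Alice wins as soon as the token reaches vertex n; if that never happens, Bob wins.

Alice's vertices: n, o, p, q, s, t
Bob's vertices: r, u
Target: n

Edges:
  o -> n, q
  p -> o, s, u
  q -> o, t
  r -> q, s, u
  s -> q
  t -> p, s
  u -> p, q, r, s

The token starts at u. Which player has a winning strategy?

Bob

A0 = {n}
A1: add {o} — o (Alice) has o→n.
A2: add {p, q} — p (Alice) has p→o; q (Alice) has q→o.
A3: add {s, t} — s (Alice) has s→q; t (Alice) has t→p.
A4 = A3; e.g. r (Bob) can still go to u. Fixed point.
u never enters the attractor, so Bob can avoid the target forever.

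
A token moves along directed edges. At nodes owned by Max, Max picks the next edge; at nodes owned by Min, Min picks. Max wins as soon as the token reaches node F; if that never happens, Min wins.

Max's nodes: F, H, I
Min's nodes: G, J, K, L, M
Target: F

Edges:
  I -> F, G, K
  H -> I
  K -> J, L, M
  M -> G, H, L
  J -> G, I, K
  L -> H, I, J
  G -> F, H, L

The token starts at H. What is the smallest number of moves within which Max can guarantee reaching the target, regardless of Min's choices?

2

A0 = {F}
A1: add {I} — I (Max) has I→F.
A2: add {H} — H (Max) has H→I.
A3 = A2; e.g. G (Min) can still go to L. Fixed point.
H enters the attractor at level 2, so Max can force the target in 2 moves from there.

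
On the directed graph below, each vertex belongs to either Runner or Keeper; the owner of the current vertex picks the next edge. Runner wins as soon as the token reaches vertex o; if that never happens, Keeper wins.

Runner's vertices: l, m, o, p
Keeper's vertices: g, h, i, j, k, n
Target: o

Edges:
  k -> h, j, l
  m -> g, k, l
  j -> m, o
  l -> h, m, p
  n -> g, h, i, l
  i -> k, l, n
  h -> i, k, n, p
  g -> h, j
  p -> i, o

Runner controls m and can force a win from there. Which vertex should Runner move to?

l

A0 = {o}
A1: add {p} — p (Runner) has p→o.
A2: add {l} — l (Runner) has l→p.
A3: add {m} — m (Runner) has m→l.
A4: add {j} — j (Keeper): all of {m, o} already in.
A5 = A4; e.g. g (Keeper) can still go to h. Fixed point.
From m, successor l is in the attractor (rank 2); the other successors g, k are not.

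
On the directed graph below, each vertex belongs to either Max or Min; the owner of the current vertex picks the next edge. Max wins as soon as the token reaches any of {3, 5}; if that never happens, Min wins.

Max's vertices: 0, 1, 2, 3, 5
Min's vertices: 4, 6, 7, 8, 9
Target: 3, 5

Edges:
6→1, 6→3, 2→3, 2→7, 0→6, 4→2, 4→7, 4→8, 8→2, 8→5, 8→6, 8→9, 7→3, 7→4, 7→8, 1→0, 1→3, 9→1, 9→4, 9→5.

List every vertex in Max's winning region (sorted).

0, 1, 2, 3, 5, 6

A0 = {3, 5}
A1: add {1, 2} — 1 (Max) has 1→3; 2 (Max) has 2→3.
A2: add {6} — 6 (Min): all of {1, 3} already in.
A3: add {0} — 0 (Max) has 0→6.
A4 = A3; e.g. 4 (Min) can still go to 7. Fixed point.
Max's winning region = {0, 1, 2, 3, 5, 6}.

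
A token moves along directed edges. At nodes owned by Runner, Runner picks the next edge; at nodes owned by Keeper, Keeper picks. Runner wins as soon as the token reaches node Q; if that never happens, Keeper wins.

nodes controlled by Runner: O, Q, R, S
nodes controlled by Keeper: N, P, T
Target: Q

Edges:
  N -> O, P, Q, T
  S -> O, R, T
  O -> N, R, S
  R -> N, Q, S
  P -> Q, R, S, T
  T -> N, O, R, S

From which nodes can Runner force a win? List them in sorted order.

A0 = {Q}
A1: add {R} — R (Runner) has R→Q.
A2: add {O, S} — O (Runner) has O→R; S (Runner) has S→R.
A3 = A2; e.g. N (Keeper) can still go to P. Fixed point.
Runner's winning region = {O, Q, R, S}.

O, Q, R, S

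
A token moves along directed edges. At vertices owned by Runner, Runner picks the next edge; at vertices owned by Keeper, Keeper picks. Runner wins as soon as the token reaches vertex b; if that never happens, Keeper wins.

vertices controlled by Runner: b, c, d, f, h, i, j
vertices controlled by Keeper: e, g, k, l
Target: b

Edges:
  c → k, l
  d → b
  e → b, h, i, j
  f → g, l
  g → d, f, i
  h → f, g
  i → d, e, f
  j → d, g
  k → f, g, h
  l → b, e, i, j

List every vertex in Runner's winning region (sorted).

A0 = {b}
A1: add {d} — d (Runner) has d→b.
A2: add {i, j} — i (Runner) has i→d; j (Runner) has j→d.
A3 = A2; e.g. c (Runner) has no edge into A2. Fixed point.
Runner's winning region = {b, d, i, j}.

b, d, i, j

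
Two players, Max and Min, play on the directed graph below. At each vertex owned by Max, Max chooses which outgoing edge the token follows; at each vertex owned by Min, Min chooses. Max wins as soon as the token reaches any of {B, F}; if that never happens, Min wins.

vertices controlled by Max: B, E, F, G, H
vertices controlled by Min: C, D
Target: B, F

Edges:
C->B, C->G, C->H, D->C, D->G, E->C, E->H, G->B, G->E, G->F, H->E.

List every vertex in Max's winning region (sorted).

A0 = {B, F}
A1: add {G} — G (Max) has G→B.
A2 = A1; e.g. C (Min) can still go to H. Fixed point.
Max's winning region = {B, F, G}.

B, F, G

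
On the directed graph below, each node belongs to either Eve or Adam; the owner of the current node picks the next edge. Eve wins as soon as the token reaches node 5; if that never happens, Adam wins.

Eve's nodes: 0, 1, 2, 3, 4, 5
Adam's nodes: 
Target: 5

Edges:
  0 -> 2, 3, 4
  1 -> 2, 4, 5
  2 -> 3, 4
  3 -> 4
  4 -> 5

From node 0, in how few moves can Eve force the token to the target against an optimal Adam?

2

A0 = {5}
A1: add {1, 4} — 1 (Eve) has 1→5; 4 (Eve) has 4→5.
A2: add {0, 2, 3} — 0 (Eve) has 0→4; 2 (Eve) has 2→4; 3 (Eve) has 3→4.
A2 = all vertices. Fixed point.
0 enters the attractor at level 2, so Eve can force the target in 2 moves from there.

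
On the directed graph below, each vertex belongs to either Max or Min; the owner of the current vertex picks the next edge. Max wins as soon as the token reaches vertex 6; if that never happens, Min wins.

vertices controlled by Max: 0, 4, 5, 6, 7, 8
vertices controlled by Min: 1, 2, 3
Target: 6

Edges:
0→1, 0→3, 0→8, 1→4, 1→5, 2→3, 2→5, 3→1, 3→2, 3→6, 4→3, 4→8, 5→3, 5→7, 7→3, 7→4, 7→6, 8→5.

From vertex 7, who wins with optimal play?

Max

A0 = {6}
A1: add {7} — 7 (Max) has 7→6.
7 ∈ A1, so Max can force the target.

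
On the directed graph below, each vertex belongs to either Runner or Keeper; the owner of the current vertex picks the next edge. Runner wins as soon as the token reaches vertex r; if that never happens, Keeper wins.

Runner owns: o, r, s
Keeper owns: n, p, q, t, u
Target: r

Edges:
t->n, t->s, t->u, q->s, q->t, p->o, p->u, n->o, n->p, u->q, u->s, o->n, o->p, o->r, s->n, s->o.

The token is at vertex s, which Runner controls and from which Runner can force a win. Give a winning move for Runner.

A0 = {r}
A1: add {o} — o (Runner) has o→r.
A2: add {s} — s (Runner) has s→o.
A3 = A2; e.g. n (Keeper) can still go to p. Fixed point.
From s, successor o is in the attractor (rank 1); the other successor n is not.

o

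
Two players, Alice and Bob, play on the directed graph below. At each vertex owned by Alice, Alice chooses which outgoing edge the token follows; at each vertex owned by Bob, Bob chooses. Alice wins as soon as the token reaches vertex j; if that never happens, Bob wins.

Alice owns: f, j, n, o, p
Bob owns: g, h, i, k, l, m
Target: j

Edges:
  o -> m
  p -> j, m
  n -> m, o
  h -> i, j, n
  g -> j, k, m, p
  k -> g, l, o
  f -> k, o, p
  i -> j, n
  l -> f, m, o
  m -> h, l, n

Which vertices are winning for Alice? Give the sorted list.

A0 = {j}
A1: add {p} — p (Alice) has p→j.
A2: add {f} — f (Alice) has f→p.
A3 = A2; e.g. g (Bob) can still go to k. Fixed point.
Alice's winning region = {f, j, p}.

f, j, p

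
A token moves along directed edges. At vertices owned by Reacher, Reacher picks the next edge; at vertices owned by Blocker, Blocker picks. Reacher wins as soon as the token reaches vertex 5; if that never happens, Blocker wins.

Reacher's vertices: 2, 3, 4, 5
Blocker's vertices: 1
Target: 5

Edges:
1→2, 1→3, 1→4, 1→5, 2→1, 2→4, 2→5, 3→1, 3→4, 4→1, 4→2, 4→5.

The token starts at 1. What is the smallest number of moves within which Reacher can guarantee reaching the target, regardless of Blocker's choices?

A0 = {5}
A1: add {2, 4} — 2 (Reacher) has 2→5; 4 (Reacher) has 4→5.
A2: add {3} — 3 (Reacher) has 3→4.
A3: add {1} — 1 (Blocker): all of {2, 3, 4, 5} already in.
A3 = all vertices. Fixed point.
1 enters the attractor at level 3, so Reacher can force the target in 3 moves from there.

3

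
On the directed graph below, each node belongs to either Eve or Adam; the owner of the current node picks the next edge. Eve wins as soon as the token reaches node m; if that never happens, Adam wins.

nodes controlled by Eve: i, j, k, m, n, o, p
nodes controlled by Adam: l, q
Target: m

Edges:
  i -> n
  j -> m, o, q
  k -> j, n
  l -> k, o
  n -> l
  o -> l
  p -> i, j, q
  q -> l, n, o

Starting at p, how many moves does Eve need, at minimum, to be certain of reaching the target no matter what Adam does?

A0 = {m}
A1: add {j} — j (Eve) has j→m.
A2: add {k, p} — k (Eve) has k→j; p (Eve) has p→j.
A3 = A2; e.g. i (Eve) has no edge into A2. Fixed point.
p enters the attractor at level 2, so Eve can force the target in 2 moves from there.

2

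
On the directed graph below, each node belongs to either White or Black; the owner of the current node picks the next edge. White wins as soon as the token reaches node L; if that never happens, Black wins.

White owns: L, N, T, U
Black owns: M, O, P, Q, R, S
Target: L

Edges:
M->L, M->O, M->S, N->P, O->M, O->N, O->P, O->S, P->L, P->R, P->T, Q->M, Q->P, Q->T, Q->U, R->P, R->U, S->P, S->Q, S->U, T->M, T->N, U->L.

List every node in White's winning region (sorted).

L, U

A0 = {L}
A1: add {U} — U (White) has U→L.
A2 = A1; e.g. M (Black) can still go to O. Fixed point.
White's winning region = {L, U}.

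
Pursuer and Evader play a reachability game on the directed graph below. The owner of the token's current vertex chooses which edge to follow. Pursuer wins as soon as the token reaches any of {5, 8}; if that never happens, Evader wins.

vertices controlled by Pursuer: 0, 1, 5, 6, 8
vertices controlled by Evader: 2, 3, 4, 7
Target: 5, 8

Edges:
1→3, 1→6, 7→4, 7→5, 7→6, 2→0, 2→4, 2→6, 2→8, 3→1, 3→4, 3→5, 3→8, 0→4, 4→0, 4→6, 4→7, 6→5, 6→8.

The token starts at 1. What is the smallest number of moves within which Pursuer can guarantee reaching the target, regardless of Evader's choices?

A0 = {5, 8}
A1: add {6} — 6 (Pursuer) has 6→5.
A2: add {1} — 1 (Pursuer) has 1→6.
A3 = A2; e.g. 0 (Pursuer) has no edge into A2. Fixed point.
1 enters the attractor at level 2, so Pursuer can force the target in 2 moves from there.

2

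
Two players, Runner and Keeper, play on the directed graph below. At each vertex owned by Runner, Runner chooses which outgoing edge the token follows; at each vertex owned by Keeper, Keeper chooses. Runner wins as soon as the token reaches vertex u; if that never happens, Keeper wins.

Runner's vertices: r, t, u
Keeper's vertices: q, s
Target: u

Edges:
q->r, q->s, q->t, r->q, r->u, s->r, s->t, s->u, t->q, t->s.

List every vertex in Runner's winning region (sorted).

r, u

A0 = {u}
A1: add {r} — r (Runner) has r→u.
A2 = A1; e.g. q (Keeper) can still go to s. Fixed point.
Runner's winning region = {r, u}.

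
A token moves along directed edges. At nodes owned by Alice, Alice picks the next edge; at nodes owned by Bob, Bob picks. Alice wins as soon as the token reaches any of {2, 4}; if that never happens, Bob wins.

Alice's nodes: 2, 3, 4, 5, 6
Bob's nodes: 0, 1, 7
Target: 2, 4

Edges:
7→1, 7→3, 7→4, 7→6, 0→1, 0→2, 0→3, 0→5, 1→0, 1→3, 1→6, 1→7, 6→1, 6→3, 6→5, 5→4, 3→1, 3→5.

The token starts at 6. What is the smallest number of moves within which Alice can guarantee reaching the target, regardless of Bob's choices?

2

A0 = {2, 4}
A1: add {5} — 5 (Alice) has 5→4.
A2: add {3, 6} — 3 (Alice) has 3→5; 6 (Alice) has 6→5.
A3 = A2; e.g. 0 (Bob) can still go to 1. Fixed point.
6 enters the attractor at level 2, so Alice can force the target in 2 moves from there.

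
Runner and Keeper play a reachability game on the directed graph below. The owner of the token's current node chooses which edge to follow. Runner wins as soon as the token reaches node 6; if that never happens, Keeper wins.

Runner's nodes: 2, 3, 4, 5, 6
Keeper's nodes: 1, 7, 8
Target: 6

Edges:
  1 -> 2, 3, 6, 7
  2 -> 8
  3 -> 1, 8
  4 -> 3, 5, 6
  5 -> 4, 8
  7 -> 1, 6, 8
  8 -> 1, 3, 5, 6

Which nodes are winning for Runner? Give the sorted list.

A0 = {6}
A1: add {4} — 4 (Runner) has 4→6.
A2: add {5} — 5 (Runner) has 5→4.
A3 = A2; e.g. 1 (Keeper) can still go to 2. Fixed point.
Runner's winning region = {4, 5, 6}.

4, 5, 6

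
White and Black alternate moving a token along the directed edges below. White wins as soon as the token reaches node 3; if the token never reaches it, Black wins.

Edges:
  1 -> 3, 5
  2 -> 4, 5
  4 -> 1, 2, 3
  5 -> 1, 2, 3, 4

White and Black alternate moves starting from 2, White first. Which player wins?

Black

Track states (vertex, player-to-move).
A0 = {(3,White), (3,Black)}
A1: add {(1,White), (4,White), (5,White)}.
A2: add {(1,Black), (2,Black)}.
A3 = A2; e.g. (2,White) stays out. (2,White) never enters ⇒ Black avoids the target.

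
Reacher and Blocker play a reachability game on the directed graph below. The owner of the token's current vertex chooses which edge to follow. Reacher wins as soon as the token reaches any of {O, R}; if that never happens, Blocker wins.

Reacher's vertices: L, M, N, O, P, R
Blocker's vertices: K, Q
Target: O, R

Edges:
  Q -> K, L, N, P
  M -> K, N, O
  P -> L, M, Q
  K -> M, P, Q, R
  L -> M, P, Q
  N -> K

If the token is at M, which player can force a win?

A0 = {O, R}
A1: add {M} — M (Reacher) has M→O.
M ∈ A1, so Reacher can force the target.

Reacher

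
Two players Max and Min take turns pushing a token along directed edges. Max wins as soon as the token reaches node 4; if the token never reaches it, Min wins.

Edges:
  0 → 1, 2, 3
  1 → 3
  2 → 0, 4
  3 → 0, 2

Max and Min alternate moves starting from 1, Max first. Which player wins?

Min

Track states (vertex, player-to-move).
A0 = {(4,Max), (4,Min)}
A1: add {(2,Max)}.
A2 = A1; e.g. (0,Max) stays out. (1,Max) never enters ⇒ Min avoids the target.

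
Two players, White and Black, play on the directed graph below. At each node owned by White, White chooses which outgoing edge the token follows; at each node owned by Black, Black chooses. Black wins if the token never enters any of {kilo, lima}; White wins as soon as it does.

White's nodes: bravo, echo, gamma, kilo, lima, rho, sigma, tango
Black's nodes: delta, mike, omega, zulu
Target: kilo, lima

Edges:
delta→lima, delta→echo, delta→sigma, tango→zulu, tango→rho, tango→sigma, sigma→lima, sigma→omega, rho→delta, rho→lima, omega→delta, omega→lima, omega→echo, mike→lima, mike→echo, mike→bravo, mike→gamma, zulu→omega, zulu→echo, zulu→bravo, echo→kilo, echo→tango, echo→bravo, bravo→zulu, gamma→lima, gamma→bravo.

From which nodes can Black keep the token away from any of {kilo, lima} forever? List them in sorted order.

A0 = {kilo, lima}
A1: add {echo, gamma, rho, sigma} — echo (White) has echo→kilo; rho (White) has rho→lima; sigma (White) has sigma→lima; gamma (White) has gamma→lima.
A2: add {delta, tango} — delta (Black): all of {lima, echo, sigma} already in; tango (White) has tango→rho.
A3: add {omega} — omega (Black): all of {delta, lima, echo} already in.
A4 = A3; e.g. zulu (Black) can still go to bravo. Fixed point.
White's attractor = {delta, echo, gamma, kilo, lima, omega, rho, sigma, tango}; Black avoids the target exactly from the complement.

bravo, mike, zulu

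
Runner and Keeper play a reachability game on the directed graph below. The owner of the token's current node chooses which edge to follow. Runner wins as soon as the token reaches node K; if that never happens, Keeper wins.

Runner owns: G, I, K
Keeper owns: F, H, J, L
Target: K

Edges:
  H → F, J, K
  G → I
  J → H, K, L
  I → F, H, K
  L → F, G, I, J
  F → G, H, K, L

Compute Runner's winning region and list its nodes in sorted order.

A0 = {K}
A1: add {I} — I (Runner) has I→K.
A2: add {G} — G (Runner) has G→I.
A3 = A2; e.g. F (Keeper) can still go to H. Fixed point.
Runner's winning region = {G, I, K}.

G, I, K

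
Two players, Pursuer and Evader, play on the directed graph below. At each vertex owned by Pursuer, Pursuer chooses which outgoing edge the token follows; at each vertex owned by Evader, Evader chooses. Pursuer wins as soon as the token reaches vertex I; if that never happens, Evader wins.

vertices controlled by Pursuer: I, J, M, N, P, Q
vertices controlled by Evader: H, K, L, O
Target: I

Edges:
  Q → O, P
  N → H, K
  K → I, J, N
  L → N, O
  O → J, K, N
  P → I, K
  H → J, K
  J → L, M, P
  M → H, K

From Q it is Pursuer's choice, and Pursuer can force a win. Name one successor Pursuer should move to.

P

A0 = {I}
A1: add {P} — P (Pursuer) has P→I.
A2: add {J, Q} — J (Pursuer) has J→P; Q (Pursuer) has Q→P.
A3 = A2; e.g. H (Evader) can still go to K. Fixed point.
From Q, successor P is in the attractor (rank 1); the other successor O is not.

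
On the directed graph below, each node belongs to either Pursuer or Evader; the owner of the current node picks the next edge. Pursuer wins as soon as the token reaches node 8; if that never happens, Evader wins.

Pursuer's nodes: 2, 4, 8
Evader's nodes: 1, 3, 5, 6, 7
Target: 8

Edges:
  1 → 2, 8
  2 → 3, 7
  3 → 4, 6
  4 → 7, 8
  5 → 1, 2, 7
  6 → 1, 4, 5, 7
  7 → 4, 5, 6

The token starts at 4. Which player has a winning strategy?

Pursuer

A0 = {8}
A1: add {4} — 4 (Pursuer) has 4→8.
A2 = A1; e.g. 1 (Evader) can still go to 2. Fixed point.
4 ∈ A1, so Pursuer can force the target.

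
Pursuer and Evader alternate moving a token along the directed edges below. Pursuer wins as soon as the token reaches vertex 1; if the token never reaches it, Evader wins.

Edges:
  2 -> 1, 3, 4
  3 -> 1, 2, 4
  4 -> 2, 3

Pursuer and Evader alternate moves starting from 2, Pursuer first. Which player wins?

Track states (vertex, player-to-move).
A0 = {(1,Pursuer), (1,Evader)}
A1: add {(2,Pursuer), (3,Pursuer)}.
(2,Pursuer) ∈ A1 ⇒ Pursuer forces the target.

Pursuer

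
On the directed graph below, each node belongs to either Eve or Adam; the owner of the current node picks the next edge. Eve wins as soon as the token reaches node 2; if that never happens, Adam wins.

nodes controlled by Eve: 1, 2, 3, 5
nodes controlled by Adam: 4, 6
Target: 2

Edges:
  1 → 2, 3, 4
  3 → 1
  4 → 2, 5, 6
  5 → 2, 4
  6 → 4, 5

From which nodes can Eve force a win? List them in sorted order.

A0 = {2}
A1: add {1, 5} — 1 (Eve) has 1→2; 5 (Eve) has 5→2.
A2: add {3} — 3 (Eve) has 3→1.
A3 = A2; e.g. 4 (Adam) can still go to 6. Fixed point.
Eve's winning region = {1, 2, 3, 5}.

1, 2, 3, 5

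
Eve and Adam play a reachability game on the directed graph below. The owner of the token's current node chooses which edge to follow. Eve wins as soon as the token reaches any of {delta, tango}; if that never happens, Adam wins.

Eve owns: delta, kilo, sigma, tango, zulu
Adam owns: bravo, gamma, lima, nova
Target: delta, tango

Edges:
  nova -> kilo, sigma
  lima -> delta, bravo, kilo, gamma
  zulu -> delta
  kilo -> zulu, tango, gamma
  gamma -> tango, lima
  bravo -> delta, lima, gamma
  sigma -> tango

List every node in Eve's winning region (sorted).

delta, kilo, nova, sigma, tango, zulu

A0 = {delta, tango}
A1: add {kilo, sigma, zulu} — zulu (Eve) has zulu→delta; kilo (Eve) has kilo→tango; sigma (Eve) has sigma→tango.
A2: add {nova} — nova (Adam): all of {kilo, sigma} already in.
A3 = A2; e.g. bravo (Adam) can still go to lima. Fixed point.
Eve's winning region = {delta, kilo, nova, sigma, tango, zulu}.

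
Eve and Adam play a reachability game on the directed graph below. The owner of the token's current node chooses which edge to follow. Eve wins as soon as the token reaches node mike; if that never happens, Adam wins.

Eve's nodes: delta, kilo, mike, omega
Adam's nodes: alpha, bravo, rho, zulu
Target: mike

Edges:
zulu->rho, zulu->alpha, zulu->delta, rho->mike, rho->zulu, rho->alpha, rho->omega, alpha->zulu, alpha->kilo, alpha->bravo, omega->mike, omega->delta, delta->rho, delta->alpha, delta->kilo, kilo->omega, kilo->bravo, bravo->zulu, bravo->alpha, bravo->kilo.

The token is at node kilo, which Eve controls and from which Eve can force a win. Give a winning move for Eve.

A0 = {mike}
A1: add {omega} — omega (Eve) has omega→mike.
A2: add {kilo} — kilo (Eve) has kilo→omega.
A3: add {delta} — delta (Eve) has delta→kilo.
A4 = A3; e.g. zulu (Adam) can still go to rho. Fixed point.
From kilo, successor omega is in the attractor (rank 1); the other successor bravo is not.

omega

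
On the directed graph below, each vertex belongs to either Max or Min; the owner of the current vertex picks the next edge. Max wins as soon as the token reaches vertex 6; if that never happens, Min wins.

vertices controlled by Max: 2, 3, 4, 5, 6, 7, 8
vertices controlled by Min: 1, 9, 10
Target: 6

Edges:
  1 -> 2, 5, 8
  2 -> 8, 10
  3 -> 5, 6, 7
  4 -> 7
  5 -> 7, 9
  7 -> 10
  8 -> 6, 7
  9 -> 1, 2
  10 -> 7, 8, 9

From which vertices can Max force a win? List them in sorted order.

A0 = {6}
A1: add {3, 8} — 3 (Max) has 3→6; 8 (Max) has 8→6.
A2: add {2} — 2 (Max) has 2→8.
A3 = A2; e.g. 1 (Min) can still go to 5. Fixed point.
Max's winning region = {2, 3, 6, 8}.

2, 3, 6, 8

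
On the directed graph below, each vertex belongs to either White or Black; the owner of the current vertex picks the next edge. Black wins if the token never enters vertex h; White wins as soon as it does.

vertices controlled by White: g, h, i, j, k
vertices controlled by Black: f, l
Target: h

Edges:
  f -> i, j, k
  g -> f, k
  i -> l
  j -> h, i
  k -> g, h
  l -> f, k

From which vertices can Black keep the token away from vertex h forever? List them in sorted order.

f, i, l

A0 = {h}
A1: add {j, k} — j (White) has j→h; k (White) has k→h.
A2: add {g} — g (White) has g→k.
A3 = A2; e.g. f (Black) can still go to i. Fixed point.
White's attractor = {g, h, j, k}; Black avoids the target exactly from the complement.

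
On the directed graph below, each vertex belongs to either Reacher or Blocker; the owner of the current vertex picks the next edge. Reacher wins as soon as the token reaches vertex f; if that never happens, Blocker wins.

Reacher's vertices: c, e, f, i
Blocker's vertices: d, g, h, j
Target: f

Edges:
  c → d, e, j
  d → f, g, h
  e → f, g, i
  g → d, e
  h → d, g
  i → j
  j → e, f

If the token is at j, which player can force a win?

A0 = {f}
A1: add {e} — e (Reacher) has e→f.
A2: add {c, j} — c (Reacher) has c→e; j (Blocker): all of {e, f} already in.
j ∈ A2, so Reacher can force the target.

Reacher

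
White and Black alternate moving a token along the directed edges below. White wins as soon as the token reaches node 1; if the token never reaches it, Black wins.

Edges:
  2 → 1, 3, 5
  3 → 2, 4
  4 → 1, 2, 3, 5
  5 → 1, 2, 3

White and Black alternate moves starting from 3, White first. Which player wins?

Black

Track states (vertex, player-to-move).
A0 = {(1,White), (1,Black)}
A1: add {(2,White), (4,White), (5,White)}.
A2: add {(3,Black)}.
A3 = A2; e.g. (2,Black) stays out. (3,White) never enters ⇒ Black avoids the target.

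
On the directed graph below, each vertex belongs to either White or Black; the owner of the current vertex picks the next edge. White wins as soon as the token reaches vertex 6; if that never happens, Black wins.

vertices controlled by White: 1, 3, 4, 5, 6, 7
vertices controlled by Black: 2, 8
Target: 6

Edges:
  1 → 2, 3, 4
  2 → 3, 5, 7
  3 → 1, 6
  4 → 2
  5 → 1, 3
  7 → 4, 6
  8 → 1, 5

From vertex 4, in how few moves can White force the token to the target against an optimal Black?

4

A0 = {6}
A1: add {3, 7} — 3 (White) has 3→6; 7 (White) has 7→6.
A2: add {1, 5} — 1 (White) has 1→3; 5 (White) has 5→3.
A3: add {2, 8} — 2 (Black): all of {3, 5, 7} already in; 8 (Black): all of {1, 5} already in.
A4: add {4} — 4 (White) has 4→2.
A4 = all vertices. Fixed point.
4 enters the attractor at level 4, so White can force the target in 4 moves from there.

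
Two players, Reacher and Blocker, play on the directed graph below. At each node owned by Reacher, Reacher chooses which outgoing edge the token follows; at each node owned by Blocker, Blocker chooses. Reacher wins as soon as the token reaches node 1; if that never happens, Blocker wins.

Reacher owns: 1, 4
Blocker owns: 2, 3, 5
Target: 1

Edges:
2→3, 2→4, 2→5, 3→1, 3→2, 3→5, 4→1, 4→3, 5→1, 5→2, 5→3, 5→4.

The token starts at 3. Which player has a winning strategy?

Blocker

A0 = {1}
A1: add {4} — 4 (Reacher) has 4→1.
A2 = A1; e.g. 2 (Blocker) can still go to 3. Fixed point.
3 never enters the attractor, so Blocker can avoid the target forever.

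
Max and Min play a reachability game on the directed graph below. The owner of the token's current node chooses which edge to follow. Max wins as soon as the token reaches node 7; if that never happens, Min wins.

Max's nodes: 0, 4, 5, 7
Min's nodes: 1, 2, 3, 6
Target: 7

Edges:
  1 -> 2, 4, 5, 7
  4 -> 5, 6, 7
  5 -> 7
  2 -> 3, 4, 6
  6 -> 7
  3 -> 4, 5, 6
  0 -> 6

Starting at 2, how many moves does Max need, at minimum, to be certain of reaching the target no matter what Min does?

3

A0 = {7}
A1: add {4, 5, 6} — 4 (Max) has 4→7; 5 (Max) has 5→7; 6 (Min): all of {7} already in.
A2: add {0, 3} — 0 (Max) has 0→6; 3 (Min): all of {4, 5, 6} already in.
A3: add {2} — 2 (Min): all of {3, 4, 6} already in.
2 enters the attractor at level 3, so Max can force the target in 3 moves from there.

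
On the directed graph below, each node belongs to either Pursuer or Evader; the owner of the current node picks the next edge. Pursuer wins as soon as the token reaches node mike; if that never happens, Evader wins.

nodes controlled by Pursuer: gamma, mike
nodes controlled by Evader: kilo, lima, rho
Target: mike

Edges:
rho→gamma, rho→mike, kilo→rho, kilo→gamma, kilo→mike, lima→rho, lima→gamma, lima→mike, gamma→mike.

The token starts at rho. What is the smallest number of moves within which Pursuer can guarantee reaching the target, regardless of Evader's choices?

A0 = {mike}
A1: add {gamma} — gamma (Pursuer) has gamma→mike.
A2: add {rho} — rho (Evader): all of {gamma, mike} already in.
rho enters the attractor at level 2, so Pursuer can force the target in 2 moves from there.

2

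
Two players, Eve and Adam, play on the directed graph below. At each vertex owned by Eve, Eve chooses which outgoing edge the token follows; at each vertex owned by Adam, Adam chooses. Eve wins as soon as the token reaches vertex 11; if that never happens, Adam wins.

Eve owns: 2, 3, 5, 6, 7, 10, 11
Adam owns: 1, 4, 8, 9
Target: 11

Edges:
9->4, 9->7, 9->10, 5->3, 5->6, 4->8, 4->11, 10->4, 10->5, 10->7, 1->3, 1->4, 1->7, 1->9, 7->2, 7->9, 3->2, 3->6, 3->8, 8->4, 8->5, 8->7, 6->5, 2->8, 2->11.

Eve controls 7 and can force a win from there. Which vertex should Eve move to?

A0 = {11}
A1: add {2} — 2 (Eve) has 2→11.
A2: add {3, 7} — 3 (Eve) has 3→2; 7 (Eve) has 7→2.
A3: add {5, 10} — 5 (Eve) has 5→3; 10 (Eve) has 10→7.
A4: add {6} — 6 (Eve) has 6→5.
A5 = A4; e.g. 1 (Adam) can still go to 4. Fixed point.
From 7, successor 2 is in the attractor (rank 1); the other successor 9 is not.

2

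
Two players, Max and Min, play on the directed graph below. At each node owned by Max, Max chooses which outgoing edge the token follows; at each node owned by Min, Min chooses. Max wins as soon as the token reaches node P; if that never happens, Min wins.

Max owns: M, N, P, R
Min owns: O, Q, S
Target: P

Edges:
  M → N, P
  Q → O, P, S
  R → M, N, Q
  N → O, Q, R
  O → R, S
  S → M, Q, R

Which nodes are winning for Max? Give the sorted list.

M, N, P, R

A0 = {P}
A1: add {M} — M (Max) has M→P.
A2: add {R} — R (Max) has R→M.
A3: add {N} — N (Max) has N→R.
A4 = A3; e.g. O (Min) can still go to S. Fixed point.
Max's winning region = {M, N, P, R}.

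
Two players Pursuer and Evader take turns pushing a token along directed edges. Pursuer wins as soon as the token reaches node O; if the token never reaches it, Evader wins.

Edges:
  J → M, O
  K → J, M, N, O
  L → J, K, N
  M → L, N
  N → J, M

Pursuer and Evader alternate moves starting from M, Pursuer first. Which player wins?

Track states (vertex, player-to-move).
A0 = {(O,Pursuer), (O,Evader)}
A1: add {(J,Pursuer), (K,Pursuer)}.
A2 = A1; e.g. (J,Evader) stays out. (M,Pursuer) never enters ⇒ Evader avoids the target.

Evader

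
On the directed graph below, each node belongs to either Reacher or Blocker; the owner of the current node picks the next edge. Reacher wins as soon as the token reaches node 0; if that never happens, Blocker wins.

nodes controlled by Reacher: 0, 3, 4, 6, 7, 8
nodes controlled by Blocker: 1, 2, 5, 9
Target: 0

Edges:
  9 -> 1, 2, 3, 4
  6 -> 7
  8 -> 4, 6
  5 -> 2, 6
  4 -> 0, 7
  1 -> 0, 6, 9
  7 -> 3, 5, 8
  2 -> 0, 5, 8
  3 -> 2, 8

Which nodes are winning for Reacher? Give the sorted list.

0, 3, 4, 6, 7, 8

A0 = {0}
A1: add {4} — 4 (Reacher) has 4→0.
A2: add {8} — 8 (Reacher) has 8→4.
A3: add {3, 7} — 3 (Reacher) has 3→8; 7 (Reacher) has 7→8.
A4: add {6} — 6 (Reacher) has 6→7.
A5 = A4; e.g. 1 (Blocker) can still go to 9. Fixed point.
Reacher's winning region = {0, 3, 4, 6, 7, 8}.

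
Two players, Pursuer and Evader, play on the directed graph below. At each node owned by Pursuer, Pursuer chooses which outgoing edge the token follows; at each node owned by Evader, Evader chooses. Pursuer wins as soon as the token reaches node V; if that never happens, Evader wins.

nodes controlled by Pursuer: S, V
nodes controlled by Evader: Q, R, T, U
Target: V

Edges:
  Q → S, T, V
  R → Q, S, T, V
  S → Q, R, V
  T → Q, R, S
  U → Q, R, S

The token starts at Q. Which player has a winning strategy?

A0 = {V}
A1: add {S} — S (Pursuer) has S→V.
A2 = A1; e.g. Q (Evader) can still go to T. Fixed point.
Q never enters the attractor, so Evader can avoid the target forever.

Evader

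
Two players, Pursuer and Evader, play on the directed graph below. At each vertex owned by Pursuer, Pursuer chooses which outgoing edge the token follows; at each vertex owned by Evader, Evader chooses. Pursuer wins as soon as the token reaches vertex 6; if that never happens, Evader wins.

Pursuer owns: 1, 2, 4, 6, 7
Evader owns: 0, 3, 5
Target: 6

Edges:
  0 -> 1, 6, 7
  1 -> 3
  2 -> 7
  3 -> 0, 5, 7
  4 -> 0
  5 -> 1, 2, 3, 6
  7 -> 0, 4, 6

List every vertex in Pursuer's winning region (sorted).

2, 6, 7

A0 = {6}
A1: add {7} — 7 (Pursuer) has 7→6.
A2: add {2} — 2 (Pursuer) has 2→7.
A3 = A2; e.g. 0 (Evader) can still go to 1. Fixed point.
Pursuer's winning region = {2, 6, 7}.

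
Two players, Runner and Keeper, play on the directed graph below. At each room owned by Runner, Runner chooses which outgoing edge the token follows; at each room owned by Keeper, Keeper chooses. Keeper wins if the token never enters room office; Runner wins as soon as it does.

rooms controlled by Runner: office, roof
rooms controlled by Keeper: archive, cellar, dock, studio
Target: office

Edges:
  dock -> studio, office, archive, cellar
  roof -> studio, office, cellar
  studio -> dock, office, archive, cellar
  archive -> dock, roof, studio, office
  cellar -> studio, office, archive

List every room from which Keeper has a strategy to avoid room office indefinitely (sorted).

A0 = {office}
A1: add {roof} — roof (Runner) has roof→office.
A2 = A1; e.g. dock (Keeper) can still go to studio. Fixed point.
Runner's attractor = {office, roof}; Keeper avoids the target exactly from the complement.

archive, cellar, dock, studio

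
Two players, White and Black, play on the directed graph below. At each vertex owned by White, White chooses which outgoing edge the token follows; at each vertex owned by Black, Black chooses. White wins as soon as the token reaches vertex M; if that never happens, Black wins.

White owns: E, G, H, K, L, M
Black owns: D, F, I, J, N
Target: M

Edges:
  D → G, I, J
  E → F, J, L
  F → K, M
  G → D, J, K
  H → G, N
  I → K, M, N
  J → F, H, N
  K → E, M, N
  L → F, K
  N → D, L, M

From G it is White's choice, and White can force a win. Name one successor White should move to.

A0 = {M}
A1: add {K} — K (White) has K→M.
A2: add {F, G, L} — F (Black): all of {K, M} already in; G (White) has G→K; L (White) has L→K.
A3: add {E, H} — E (White) has E→F; H (White) has H→G.
A4 = A3; e.g. D (Black) can still go to I. Fixed point.
From G, successor K is in the attractor (rank 1); the other successors D, J are not.

K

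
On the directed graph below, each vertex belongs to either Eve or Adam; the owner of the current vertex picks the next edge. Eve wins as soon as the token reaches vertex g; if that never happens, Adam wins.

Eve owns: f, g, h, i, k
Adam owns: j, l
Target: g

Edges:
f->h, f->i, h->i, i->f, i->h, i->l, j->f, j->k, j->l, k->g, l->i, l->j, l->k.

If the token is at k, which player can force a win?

A0 = {g}
A1: add {k} — k (Eve) has k→g.
A2 = A1; e.g. f (Eve) has no edge into A1. Fixed point.
k ∈ A1, so Eve can force the target.

Eve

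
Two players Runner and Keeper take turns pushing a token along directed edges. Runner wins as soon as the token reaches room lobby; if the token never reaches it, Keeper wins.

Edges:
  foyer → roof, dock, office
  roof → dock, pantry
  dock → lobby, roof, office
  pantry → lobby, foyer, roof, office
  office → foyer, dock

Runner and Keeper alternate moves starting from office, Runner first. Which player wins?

Keeper

Track states (vertex, player-to-move).
A0 = {(lobby,Runner), (lobby,Keeper)}
A1: add {(dock,Runner), (pantry,Runner)}.
A2: add {(roof,Keeper)}.
A3: add {(foyer,Runner)}.
A4: add {(office,Keeper)}.
A5 = A4; e.g. (foyer,Keeper) stays out. (office,Runner) never enters ⇒ Keeper avoids the target.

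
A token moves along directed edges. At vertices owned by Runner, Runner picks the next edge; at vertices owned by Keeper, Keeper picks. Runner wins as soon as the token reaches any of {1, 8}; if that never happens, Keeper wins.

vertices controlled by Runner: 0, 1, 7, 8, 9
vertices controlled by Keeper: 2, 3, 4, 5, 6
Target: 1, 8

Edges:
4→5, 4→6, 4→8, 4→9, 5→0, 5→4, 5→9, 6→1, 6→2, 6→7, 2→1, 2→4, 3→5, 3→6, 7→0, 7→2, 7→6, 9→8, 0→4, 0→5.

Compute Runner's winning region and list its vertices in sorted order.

A0 = {1, 8}
A1: add {9} — 9 (Runner) has 9→8.
A2 = A1; e.g. 0 (Runner) has no edge into A1. Fixed point.
Runner's winning region = {1, 8, 9}.

1, 8, 9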